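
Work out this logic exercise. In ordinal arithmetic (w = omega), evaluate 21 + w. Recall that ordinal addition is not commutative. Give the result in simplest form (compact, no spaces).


Compute 21 + w.
Ordinal + is associative but NOT commutative; for finite n>0, n + w = w but w + n stays w+n.
Any finite left addend is absorbed by w on the right: 21 + w = w.
Result = w

w


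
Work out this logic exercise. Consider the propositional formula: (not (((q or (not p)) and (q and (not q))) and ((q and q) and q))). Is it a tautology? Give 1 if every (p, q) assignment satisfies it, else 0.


Check all 4 assignments:
p=0, q=0: 1
p=0, q=1: 1
p=1, q=0: 1
p=1, q=1: 1
Satisfying count = 4/4.
Tautology iff count = 4: yes.

1


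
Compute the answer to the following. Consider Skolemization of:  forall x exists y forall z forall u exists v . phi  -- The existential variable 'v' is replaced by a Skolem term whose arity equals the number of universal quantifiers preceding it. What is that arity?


Quantifier prefix: forall x exists y forall z forall u exists v
'v' is existentially quantified at position 5.
Universal variables preceding it: x, z, u
Skolem function arity = 3

3


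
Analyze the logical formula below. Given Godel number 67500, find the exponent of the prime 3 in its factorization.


Factorize 67500 by dividing by 3 repeatedly.
Division steps: 3 divides 67500 exactly 3 time(s).
Exponent of 3 = 3

3


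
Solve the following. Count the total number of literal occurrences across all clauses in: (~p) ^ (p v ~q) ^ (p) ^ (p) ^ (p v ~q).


Counting literals in each clause:
Clause 1: 1 literal(s)
Clause 2: 2 literal(s)
Clause 3: 1 literal(s)
Clause 4: 1 literal(s)
Clause 5: 2 literal(s)
Total = 7

7


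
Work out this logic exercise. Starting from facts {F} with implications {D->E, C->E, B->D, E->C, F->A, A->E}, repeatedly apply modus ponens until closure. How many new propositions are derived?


Initial facts: {F}
Apply modus ponens to closure:
  F and F->A  =>  A
  A and A->E  =>  E
  E and E->C  =>  C
Final known: {A, C, E, F}
New propositions: {A, C, E}
Count = 3

3


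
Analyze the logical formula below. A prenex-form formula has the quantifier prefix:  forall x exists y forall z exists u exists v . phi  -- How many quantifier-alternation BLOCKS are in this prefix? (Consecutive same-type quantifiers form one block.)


Quantifier-type sequence: A E A E E  (A=forall, E=exists)
Group into maximal same-type runs:
  Ax1 | Ex1 | Ax1 | Ex2
Number of blocks = 4

4


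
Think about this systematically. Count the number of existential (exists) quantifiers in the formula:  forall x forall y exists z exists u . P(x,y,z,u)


Quantifier prefix: forall x forall y exists z exists u
Mark each quantifier type:
  U U E E
Universal count = 2, Existential count = 2
Asked for existential (exists) quantifiers: 2

2


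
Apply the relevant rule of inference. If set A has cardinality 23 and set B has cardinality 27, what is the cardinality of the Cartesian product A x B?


The Cartesian product A x B contains all ordered pairs (a, b).
|A x B| = |A| * |B| = 23 * 27 = 621

621


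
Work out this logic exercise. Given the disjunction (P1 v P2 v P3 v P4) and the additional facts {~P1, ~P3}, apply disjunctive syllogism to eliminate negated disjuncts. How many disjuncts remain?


Original disjuncts (4): P1, P2, P3, P4
Negated (eliminate): ~P1, ~P3
Remaining disjuncts: P2, P4
Count = 4 - 2 = 2

2


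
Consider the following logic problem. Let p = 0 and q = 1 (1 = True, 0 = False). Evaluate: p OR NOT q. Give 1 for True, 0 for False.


p = 0, q = 1
Operation: p OR NOT q
Evaluate: 0 OR NOT 1 = 0

0


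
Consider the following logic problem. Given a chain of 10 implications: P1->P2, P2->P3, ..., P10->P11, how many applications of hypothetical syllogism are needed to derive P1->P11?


With 10 implications in a chain connecting 11 propositions:
P1->P2, P2->P3, ..., P10->P11
Steps needed = (number of implications) - 1 = 10 - 1 = 9

9


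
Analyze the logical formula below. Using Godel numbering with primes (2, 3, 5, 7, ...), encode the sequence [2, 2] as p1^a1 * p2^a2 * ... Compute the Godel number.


Encode each element as an exponent of the corresponding prime:
  2^2 = 4
  3^2 = 9
Product = 4 * 9 = 36

36


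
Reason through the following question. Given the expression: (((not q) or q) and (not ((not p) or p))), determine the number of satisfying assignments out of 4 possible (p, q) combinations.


Check all 4 assignments:
p=0, q=0: 0
p=0, q=1: 0
p=1, q=0: 0
p=1, q=1: 0
Count of True = 0

0


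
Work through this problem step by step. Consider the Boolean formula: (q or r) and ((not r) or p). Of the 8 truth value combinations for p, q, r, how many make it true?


Evaluate all 8 assignments for p, q, r:
p=0, q=0, r=0: 0
p=0, q=0, r=1: 0
p=0, q=1, r=0: 1
p=0, q=1, r=1: 0
p=1, q=0, r=0: 0
p=1, q=0, r=1: 1
p=1, q=1, r=0: 1
p=1, q=1, r=1: 1
Satisfying count = 4

4


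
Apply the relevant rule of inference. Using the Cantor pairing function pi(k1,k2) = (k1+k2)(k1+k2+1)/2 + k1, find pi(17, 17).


k1 + k2 = 34
(k1+k2)(k1+k2+1)/2 = 34 * 35 / 2 = 595
pi = 595 + 17 = 612

612


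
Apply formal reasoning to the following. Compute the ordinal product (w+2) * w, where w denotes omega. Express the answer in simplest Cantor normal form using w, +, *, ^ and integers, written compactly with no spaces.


Compute (w+2) * w.
Ordinal * is associative and left-distributive over +, but NOT commutative; for finite n>1, n*w = w but w*n stays w*n.
(w+2) * w = sup{(w+2)*k : k<w} = sup{w*k+2} = w^2 (the +2 tail is absorbed in the limit).
Result = w^2

w^2


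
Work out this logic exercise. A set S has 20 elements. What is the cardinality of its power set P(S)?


The power set of a set with n elements has 2^n elements.
|P(S)| = 2^20 = 1048576

1048576


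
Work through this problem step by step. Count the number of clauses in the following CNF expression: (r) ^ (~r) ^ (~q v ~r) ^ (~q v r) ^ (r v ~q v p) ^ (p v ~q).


A CNF formula is a conjunction of clauses.
Clauses are separated by ^.
Counting the conjuncts: 6 clauses.

6


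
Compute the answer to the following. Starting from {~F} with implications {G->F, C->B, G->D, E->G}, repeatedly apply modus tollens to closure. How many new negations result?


Initial negated facts: {~F}
Apply modus tollens to closure:
  ~F and G->F  =>  ~G
  ~G and E->G  =>  ~E
Final negated: {~E, ~F, ~G}
New negations: {~E, ~G}
Count = 2

2


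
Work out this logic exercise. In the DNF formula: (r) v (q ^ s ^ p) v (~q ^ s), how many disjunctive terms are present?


A DNF formula is a disjunction of terms (conjunctions).
Terms are separated by v.
Counting the disjuncts: 3 terms.

3


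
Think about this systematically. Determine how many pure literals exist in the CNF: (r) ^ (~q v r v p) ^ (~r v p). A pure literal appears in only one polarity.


Check each variable for pure literal status:
p: pure positive
q: pure negative
r: mixed (not pure)
Pure literal count = 2

2


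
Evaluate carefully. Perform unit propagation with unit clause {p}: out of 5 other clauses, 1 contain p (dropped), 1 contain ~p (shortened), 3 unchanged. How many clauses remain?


Satisfied (removed): 1
Shortened (remain): 1
Unchanged (remain): 3
Remaining = 1 + 3 = 4

4


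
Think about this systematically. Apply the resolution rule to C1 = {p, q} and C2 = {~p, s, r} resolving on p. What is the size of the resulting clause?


Remove p from C1 and ~p from C2.
C1 remainder: {q}
C2 remainder: {s, r}
Union (resolvent): {q, r, s}
Resolvent has 3 literal(s).

3


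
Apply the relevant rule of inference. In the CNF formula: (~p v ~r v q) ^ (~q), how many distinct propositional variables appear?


Identify each variable that appears in the formula.
Variables found: p, q, r
Count = 3

3


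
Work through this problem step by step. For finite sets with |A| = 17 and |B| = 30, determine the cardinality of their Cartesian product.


The Cartesian product A x B contains all ordered pairs (a, b).
|A x B| = |A| * |B| = 17 * 30 = 510

510


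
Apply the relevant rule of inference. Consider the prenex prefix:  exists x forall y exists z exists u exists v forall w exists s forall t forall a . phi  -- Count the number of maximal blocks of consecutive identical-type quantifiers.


Quantifier-type sequence: E A E E E A E A A  (A=forall, E=exists)
Group into maximal same-type runs:
  Ex1 | Ax1 | Ex3 | Ax1 | Ex1 | Ax2
Number of blocks = 6

6


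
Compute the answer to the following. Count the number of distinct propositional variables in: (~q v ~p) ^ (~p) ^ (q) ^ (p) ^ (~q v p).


Identify each variable that appears in the formula.
Variables found: p, q
Count = 2

2


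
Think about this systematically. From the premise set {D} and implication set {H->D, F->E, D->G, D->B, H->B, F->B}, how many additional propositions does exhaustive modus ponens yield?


Initial facts: {D}
Apply modus ponens to closure:
  D and D->G  =>  G
  D and D->B  =>  B
Final known: {B, D, G}
New propositions: {B, G}
Count = 2

2


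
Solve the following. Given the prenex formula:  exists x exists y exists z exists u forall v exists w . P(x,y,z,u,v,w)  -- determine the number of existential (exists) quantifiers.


Quantifier prefix: exists x exists y exists z exists u forall v exists w
Mark each quantifier type:
  E E E E U E
Universal count = 1, Existential count = 5
Asked for existential (exists) quantifiers: 5

5


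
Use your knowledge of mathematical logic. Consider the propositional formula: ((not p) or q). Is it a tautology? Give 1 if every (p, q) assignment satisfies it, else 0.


Check all 4 assignments:
p=0, q=0: 1
p=0, q=1: 1
p=1, q=0: 0
p=1, q=1: 1
Satisfying count = 3/4.
Tautology iff count = 4: no.

0


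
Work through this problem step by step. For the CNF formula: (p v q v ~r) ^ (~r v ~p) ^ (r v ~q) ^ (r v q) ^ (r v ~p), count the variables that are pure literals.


Check each variable for pure literal status:
p: mixed (not pure)
q: mixed (not pure)
r: mixed (not pure)
Pure literal count = 0

0


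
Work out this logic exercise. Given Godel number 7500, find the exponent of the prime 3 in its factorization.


Factorize 7500 by dividing by 3 repeatedly.
Division steps: 3 divides 7500 exactly 1 time(s).
Exponent of 3 = 1

1


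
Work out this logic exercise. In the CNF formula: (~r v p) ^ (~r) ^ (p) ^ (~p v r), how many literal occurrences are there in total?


Counting literals in each clause:
Clause 1: 2 literal(s)
Clause 2: 1 literal(s)
Clause 3: 1 literal(s)
Clause 4: 2 literal(s)
Total = 6

6


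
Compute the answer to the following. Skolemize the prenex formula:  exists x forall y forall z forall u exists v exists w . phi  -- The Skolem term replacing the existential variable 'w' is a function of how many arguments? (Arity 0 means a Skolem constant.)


Quantifier prefix: exists x forall y forall z forall u exists v exists w
'w' is existentially quantified at position 6.
Universal variables preceding it: y, z, u
Skolem function arity = 3

3


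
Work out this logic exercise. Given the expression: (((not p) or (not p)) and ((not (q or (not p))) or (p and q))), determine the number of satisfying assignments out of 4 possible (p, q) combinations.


Check all 4 assignments:
p=0, q=0: 0
p=0, q=1: 0
p=1, q=0: 0
p=1, q=1: 0
Count of True = 0

0


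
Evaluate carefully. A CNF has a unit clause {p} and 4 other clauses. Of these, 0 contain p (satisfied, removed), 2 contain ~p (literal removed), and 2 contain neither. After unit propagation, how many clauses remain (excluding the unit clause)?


Satisfied (removed): 0
Shortened (remain): 2
Unchanged (remain): 2
Remaining = 2 + 2 = 4

4


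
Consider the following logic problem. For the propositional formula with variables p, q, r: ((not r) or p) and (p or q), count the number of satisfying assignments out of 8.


Evaluate all 8 assignments for p, q, r:
p=0, q=0, r=0: 0
p=0, q=0, r=1: 0
p=0, q=1, r=0: 1
p=0, q=1, r=1: 0
p=1, q=0, r=0: 1
p=1, q=0, r=1: 1
p=1, q=1, r=0: 1
p=1, q=1, r=1: 1
Satisfying count = 5

5


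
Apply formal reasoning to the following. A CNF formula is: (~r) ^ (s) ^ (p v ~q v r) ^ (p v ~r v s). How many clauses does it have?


A CNF formula is a conjunction of clauses.
Clauses are separated by ^.
Counting the conjuncts: 4 clauses.

4


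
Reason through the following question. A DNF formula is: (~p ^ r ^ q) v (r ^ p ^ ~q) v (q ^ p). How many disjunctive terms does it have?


A DNF formula is a disjunction of terms (conjunctions).
Terms are separated by v.
Counting the disjuncts: 3 terms.

3


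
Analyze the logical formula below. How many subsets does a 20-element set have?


The power set of a set with n elements has 2^n elements.
|P(S)| = 2^20 = 1048576

1048576


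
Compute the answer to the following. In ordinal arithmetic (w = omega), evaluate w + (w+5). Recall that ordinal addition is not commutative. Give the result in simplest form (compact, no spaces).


Compute w + (w+5).
Ordinal + is associative but NOT commutative; for finite n>0, n + w = w but w + n stays w+n.
w + (w+5) = (w+w) + 5 = w*2+5.
Result = w*2+5

w*2+5


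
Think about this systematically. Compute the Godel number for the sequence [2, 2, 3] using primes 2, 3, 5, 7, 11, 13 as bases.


Encode each element as an exponent of the corresponding prime:
  2^2 = 4
  3^2 = 9
  5^3 = 125
Product = 4 * 9 * 125 = 4500

4500


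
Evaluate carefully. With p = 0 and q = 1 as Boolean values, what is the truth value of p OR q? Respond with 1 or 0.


p = 0, q = 1
Operation: p OR q
Evaluate: 0 OR 1 = 1

1


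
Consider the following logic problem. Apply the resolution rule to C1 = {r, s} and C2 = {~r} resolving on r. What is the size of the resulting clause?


Remove r from C1 and ~r from C2.
C1 remainder: {s}
C2 remainder: {}
Union (resolvent): {s}
Resolvent has 1 literal(s).

1


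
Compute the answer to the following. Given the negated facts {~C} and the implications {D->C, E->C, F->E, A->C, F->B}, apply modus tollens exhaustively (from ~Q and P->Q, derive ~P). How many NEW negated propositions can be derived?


Initial negated facts: {~C}
Apply modus tollens to closure:
  ~C and D->C  =>  ~D
  ~C and E->C  =>  ~E
  ~E and F->E  =>  ~F
  ~C and A->C  =>  ~A
Final negated: {~A, ~C, ~D, ~E, ~F}
New negations: {~A, ~D, ~E, ~F}
Count = 4

4


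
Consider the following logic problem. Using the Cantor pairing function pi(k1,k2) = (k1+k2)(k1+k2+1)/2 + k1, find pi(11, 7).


k1 + k2 = 18
(k1+k2)(k1+k2+1)/2 = 18 * 19 / 2 = 171
pi = 171 + 11 = 182

182


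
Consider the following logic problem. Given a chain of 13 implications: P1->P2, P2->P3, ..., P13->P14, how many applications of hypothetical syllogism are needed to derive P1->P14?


With 13 implications in a chain connecting 14 propositions:
P1->P2, P2->P3, ..., P13->P14
Steps needed = (number of implications) - 1 = 13 - 1 = 12

12


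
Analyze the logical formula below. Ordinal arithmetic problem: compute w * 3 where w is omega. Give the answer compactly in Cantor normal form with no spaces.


Compute w * 3.
Ordinal * is associative and left-distributive over +, but NOT commutative; for finite n>1, n*w = w but w*n stays w*n.
w * 3 means 3 copies of w concatenated: w*3.
Result = w*3

w*3


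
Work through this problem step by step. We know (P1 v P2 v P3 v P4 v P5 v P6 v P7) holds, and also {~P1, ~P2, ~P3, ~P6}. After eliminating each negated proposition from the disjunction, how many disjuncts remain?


Original disjuncts (7): P1, P2, P3, P4, P5, P6, P7
Negated (eliminate): ~P1, ~P2, ~P3, ~P6
Remaining disjuncts: P4, P5, P7
Count = 7 - 4 = 3

3


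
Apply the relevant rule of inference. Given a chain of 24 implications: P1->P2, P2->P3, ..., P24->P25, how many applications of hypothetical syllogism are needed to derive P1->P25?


With 24 implications in a chain connecting 25 propositions:
P1->P2, P2->P3, ..., P24->P25
Steps needed = (number of implications) - 1 = 24 - 1 = 23

23


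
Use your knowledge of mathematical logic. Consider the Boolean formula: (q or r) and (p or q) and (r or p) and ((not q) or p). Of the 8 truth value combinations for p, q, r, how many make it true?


Evaluate all 8 assignments for p, q, r:
p=0, q=0, r=0: 0
p=0, q=0, r=1: 0
p=0, q=1, r=0: 0
p=0, q=1, r=1: 0
p=1, q=0, r=0: 0
p=1, q=0, r=1: 1
p=1, q=1, r=0: 1
p=1, q=1, r=1: 1
Satisfying count = 3

3


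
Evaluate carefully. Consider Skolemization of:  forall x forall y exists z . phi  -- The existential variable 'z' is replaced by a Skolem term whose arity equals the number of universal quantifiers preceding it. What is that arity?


Quantifier prefix: forall x forall y exists z
'z' is existentially quantified at position 3.
Universal variables preceding it: x, y
Skolem function arity = 2

2


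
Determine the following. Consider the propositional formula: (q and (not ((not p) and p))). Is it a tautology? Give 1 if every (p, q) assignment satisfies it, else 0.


Check all 4 assignments:
p=0, q=0: 0
p=0, q=1: 1
p=1, q=0: 0
p=1, q=1: 1
Satisfying count = 2/4.
Tautology iff count = 4: no.

0


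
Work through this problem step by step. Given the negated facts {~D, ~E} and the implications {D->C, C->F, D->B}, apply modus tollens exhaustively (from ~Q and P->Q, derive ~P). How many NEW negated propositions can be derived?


Initial negated facts: {~D, ~E}
Apply modus tollens to closure:
  (no implication fires)
Final negated: {~D, ~E}
New negations: {(none)}
Count = 0

0


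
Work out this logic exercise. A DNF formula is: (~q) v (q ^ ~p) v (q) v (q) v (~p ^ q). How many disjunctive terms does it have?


A DNF formula is a disjunction of terms (conjunctions).
Terms are separated by v.
Counting the disjuncts: 5 terms.

5


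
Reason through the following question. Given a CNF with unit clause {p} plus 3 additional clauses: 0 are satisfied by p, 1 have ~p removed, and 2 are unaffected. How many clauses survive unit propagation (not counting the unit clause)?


Satisfied (removed): 0
Shortened (remain): 1
Unchanged (remain): 2
Remaining = 1 + 2 = 3

3


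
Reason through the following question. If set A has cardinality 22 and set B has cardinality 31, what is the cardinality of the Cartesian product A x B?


The Cartesian product A x B contains all ordered pairs (a, b).
|A x B| = |A| * |B| = 22 * 31 = 682

682


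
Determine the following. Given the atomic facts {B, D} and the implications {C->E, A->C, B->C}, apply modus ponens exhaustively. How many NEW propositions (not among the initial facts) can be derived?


Initial facts: {B, D}
Apply modus ponens to closure:
  B and B->C  =>  C
  C and C->E  =>  E
Final known: {B, C, D, E}
New propositions: {C, E}
Count = 2

2


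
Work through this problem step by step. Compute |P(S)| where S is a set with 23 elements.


The power set of a set with n elements has 2^n elements.
|P(S)| = 2^23 = 8388608

8388608


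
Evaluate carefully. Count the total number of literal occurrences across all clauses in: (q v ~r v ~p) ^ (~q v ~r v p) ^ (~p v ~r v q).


Counting literals in each clause:
Clause 1: 3 literal(s)
Clause 2: 3 literal(s)
Clause 3: 3 literal(s)
Total = 9

9


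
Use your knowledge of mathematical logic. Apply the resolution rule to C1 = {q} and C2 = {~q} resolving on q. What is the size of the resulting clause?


Remove q from C1 and ~q from C2.
C1 remainder: {}
C2 remainder: {}
Union (resolvent): {} (empty clause)
Resolvent has 0 literal(s).

0


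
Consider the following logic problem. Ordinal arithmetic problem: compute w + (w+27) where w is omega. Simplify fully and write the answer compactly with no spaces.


Compute w + (w+27).
Ordinal + is associative but NOT commutative; for finite n>0, n + w = w but w + n stays w+n.
w + (w+27) = (w+w) + 27 = w*2+27.
Result = w*2+27

w*2+27


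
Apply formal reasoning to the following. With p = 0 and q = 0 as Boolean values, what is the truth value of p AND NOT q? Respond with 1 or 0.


p = 0, q = 0
Operation: p AND NOT q
Evaluate: 0 AND NOT 0 = 0

0


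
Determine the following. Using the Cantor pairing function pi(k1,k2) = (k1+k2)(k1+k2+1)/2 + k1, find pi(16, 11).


k1 + k2 = 27
(k1+k2)(k1+k2+1)/2 = 27 * 28 / 2 = 378
pi = 378 + 16 = 394

394


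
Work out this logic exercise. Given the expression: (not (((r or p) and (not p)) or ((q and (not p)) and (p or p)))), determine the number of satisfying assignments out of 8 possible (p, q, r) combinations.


Check all 8 assignments:
p=0, q=0, r=0: 1
p=0, q=0, r=1: 0
p=0, q=1, r=0: 1
p=0, q=1, r=1: 0
p=1, q=0, r=0: 1
p=1, q=0, r=1: 1
p=1, q=1, r=0: 1
p=1, q=1, r=1: 1
Count of True = 6

6


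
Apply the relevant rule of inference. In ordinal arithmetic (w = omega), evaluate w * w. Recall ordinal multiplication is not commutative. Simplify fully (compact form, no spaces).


Compute w * w.
Ordinal * is associative and left-distributive over +, but NOT commutative; for finite n>1, n*w = w but w*n stays w*n.
w * w = w^2 by definition.
Result = w^2

w^2


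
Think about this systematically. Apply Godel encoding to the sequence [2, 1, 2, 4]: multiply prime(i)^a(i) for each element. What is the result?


Encode each element as an exponent of the corresponding prime:
  2^2 = 4
  3^1 = 3
  5^2 = 25
  7^4 = 2401
Product = 4 * 3 * 25 * 2401 = 720300

720300


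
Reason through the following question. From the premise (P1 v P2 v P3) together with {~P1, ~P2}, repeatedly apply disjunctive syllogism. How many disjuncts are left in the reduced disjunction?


Original disjuncts (3): P1, P2, P3
Negated (eliminate): ~P1, ~P2
Remaining disjuncts: P3
Count = 3 - 2 = 1

1


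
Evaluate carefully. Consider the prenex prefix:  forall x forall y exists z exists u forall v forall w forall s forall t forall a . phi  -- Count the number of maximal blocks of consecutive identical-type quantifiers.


Quantifier-type sequence: A A E E A A A A A  (A=forall, E=exists)
Group into maximal same-type runs:
  Ax2 | Ex2 | Ax5
Number of blocks = 3

3


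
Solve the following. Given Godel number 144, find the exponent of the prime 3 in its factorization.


Factorize 144 by dividing by 3 repeatedly.
Division steps: 3 divides 144 exactly 2 time(s).
Exponent of 3 = 2

2


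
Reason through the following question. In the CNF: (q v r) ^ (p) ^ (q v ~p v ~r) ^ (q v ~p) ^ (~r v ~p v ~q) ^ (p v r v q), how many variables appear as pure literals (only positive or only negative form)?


Check each variable for pure literal status:
p: mixed (not pure)
q: mixed (not pure)
r: mixed (not pure)
Pure literal count = 0

0


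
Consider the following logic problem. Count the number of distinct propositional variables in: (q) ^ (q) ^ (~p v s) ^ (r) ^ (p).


Identify each variable that appears in the formula.
Variables found: p, q, r, s
Count = 4

4


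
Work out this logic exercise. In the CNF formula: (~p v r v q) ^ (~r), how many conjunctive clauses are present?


A CNF formula is a conjunction of clauses.
Clauses are separated by ^.
Counting the conjuncts: 2 clauses.

2


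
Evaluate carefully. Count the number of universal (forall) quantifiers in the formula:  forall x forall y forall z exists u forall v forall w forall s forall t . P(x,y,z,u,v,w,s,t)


Quantifier prefix: forall x forall y forall z exists u forall v forall w forall s forall t
Mark each quantifier type:
  U U U E U U U U
Universal count = 7, Existential count = 1
Asked for universal (forall) quantifiers: 7

7


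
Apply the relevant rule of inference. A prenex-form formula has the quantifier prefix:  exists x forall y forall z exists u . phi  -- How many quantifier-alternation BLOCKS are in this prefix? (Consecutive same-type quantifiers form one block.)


Quantifier-type sequence: E A A E  (A=forall, E=exists)
Group into maximal same-type runs:
  Ex1 | Ax2 | Ex1
Number of blocks = 3

3


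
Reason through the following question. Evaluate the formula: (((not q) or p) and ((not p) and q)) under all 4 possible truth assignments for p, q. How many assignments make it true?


Check all 4 assignments:
p=0, q=0: 0
p=0, q=1: 0
p=1, q=0: 0
p=1, q=1: 0
Count of True = 0

0


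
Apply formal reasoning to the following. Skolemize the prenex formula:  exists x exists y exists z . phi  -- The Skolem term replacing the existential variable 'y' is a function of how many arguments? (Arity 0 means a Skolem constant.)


Quantifier prefix: exists x exists y exists z
'y' is existentially quantified at position 2.
No universal quantifiers precede it.
Skolem function arity = 0 (a Skolem constant)

0


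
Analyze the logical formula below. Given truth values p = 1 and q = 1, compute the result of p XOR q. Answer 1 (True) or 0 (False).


p = 1, q = 1
Operation: p XOR q
Evaluate: 1 XOR 1 = 0

0


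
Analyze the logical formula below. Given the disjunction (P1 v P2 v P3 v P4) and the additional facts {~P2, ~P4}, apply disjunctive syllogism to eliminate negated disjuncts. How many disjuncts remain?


Original disjuncts (4): P1, P2, P3, P4
Negated (eliminate): ~P2, ~P4
Remaining disjuncts: P1, P3
Count = 4 - 2 = 2

2


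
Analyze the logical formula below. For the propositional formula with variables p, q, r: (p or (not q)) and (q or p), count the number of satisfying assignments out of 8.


Evaluate all 8 assignments for p, q, r:
p=0, q=0, r=0: 0
p=0, q=0, r=1: 0
p=0, q=1, r=0: 0
p=0, q=1, r=1: 0
p=1, q=0, r=0: 1
p=1, q=0, r=1: 1
p=1, q=1, r=0: 1
p=1, q=1, r=1: 1
Satisfying count = 4

4


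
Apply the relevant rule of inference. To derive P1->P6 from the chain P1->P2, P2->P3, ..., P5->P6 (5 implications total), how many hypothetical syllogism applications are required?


With 5 implications in a chain connecting 6 propositions:
P1->P2, P2->P3, ..., P5->P6
Steps needed = (number of implications) - 1 = 5 - 1 = 4

4


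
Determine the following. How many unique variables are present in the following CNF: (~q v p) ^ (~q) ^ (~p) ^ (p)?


Identify each variable that appears in the formula.
Variables found: p, q
Count = 2

2


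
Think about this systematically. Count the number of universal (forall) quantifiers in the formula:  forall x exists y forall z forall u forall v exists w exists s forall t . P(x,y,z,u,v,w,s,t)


Quantifier prefix: forall x exists y forall z forall u forall v exists w exists s forall t
Mark each quantifier type:
  U E U U U E E U
Universal count = 5, Existential count = 3
Asked for universal (forall) quantifiers: 5

5


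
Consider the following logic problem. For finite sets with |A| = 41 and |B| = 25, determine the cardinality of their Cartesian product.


The Cartesian product A x B contains all ordered pairs (a, b).
|A x B| = |A| * |B| = 41 * 25 = 1025

1025


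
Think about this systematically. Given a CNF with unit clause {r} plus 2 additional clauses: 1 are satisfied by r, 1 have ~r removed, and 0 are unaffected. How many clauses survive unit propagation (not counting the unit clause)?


Satisfied (removed): 1
Shortened (remain): 1
Unchanged (remain): 0
Remaining = 1 + 0 = 1

1


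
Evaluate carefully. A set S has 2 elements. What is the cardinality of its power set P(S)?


The power set of a set with n elements has 2^n elements.
|P(S)| = 2^2 = 4

4


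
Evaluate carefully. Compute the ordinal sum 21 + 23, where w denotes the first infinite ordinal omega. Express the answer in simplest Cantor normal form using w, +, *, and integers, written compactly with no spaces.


Compute 21 + 23.
Ordinal + is associative but NOT commutative; for finite n>0, n + w = w but w + n stays w+n.
Both operands finite; ordinal + agrees with natural +: 21 + 23 = 44.
Result = 44

44


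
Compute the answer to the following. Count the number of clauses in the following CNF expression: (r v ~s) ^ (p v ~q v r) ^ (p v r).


A CNF formula is a conjunction of clauses.
Clauses are separated by ^.
Counting the conjuncts: 3 clauses.

3


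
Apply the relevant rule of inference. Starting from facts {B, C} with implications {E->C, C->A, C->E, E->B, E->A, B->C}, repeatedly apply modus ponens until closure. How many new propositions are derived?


Initial facts: {B, C}
Apply modus ponens to closure:
  C and C->A  =>  A
  C and C->E  =>  E
Final known: {A, B, C, E}
New propositions: {A, E}
Count = 2

2


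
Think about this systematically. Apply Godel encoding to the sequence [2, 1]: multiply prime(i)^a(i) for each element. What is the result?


Encode each element as an exponent of the corresponding prime:
  2^2 = 4
  3^1 = 3
Product = 4 * 3 = 12

12


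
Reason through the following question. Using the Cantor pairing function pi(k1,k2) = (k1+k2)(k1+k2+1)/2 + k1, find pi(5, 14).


k1 + k2 = 19
(k1+k2)(k1+k2+1)/2 = 19 * 20 / 2 = 190
pi = 190 + 5 = 195

195


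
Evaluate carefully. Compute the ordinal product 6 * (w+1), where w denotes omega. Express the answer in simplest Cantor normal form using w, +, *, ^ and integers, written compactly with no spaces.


Compute 6 * (w+1).
Ordinal * is associative and left-distributive over +, but NOT commutative; for finite n>1, n*w = w but w*n stays w*n.
By left-distributivity: 6 * (w+1) = 6*w + 6*1 = w + 6 = w+6.
Result = w+6

w+6


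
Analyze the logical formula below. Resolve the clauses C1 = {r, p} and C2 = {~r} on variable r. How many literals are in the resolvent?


Remove r from C1 and ~r from C2.
C1 remainder: {p}
C2 remainder: {}
Union (resolvent): {p}
Resolvent has 1 literal(s).

1


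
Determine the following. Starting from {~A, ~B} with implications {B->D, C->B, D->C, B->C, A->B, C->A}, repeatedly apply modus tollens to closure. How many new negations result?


Initial negated facts: {~A, ~B}
Apply modus tollens to closure:
  ~B and C->B  =>  ~C
  ~C and D->C  =>  ~D
Final negated: {~A, ~B, ~C, ~D}
New negations: {~C, ~D}
Count = 2

2


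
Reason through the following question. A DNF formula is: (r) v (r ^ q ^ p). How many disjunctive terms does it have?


A DNF formula is a disjunction of terms (conjunctions).
Terms are separated by v.
Counting the disjuncts: 2 terms.

2


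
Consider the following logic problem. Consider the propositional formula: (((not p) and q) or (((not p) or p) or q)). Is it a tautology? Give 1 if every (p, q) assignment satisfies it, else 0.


Check all 4 assignments:
p=0, q=0: 1
p=0, q=1: 1
p=1, q=0: 1
p=1, q=1: 1
Satisfying count = 4/4.
Tautology iff count = 4: yes.

1


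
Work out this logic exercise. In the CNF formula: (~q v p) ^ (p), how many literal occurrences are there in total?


Counting literals in each clause:
Clause 1: 2 literal(s)
Clause 2: 1 literal(s)
Total = 3

3


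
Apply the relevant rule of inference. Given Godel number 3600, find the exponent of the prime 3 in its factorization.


Factorize 3600 by dividing by 3 repeatedly.
Division steps: 3 divides 3600 exactly 2 time(s).
Exponent of 3 = 2

2


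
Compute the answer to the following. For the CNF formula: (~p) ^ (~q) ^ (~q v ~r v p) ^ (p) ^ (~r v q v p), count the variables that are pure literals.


Check each variable for pure literal status:
p: mixed (not pure)
q: mixed (not pure)
r: pure negative
Pure literal count = 1

1


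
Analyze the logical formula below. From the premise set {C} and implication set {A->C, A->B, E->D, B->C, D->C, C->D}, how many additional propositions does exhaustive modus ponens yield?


Initial facts: {C}
Apply modus ponens to closure:
  C and C->D  =>  D
Final known: {C, D}
New propositions: {D}
Count = 1

1


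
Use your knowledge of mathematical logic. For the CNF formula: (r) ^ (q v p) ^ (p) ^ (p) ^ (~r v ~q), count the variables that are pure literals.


Check each variable for pure literal status:
p: pure positive
q: mixed (not pure)
r: mixed (not pure)
Pure literal count = 1

1


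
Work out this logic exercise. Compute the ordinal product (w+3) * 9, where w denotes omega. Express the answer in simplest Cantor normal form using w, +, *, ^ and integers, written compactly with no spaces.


Compute (w+3) * 9.
Ordinal * is associative and left-distributive over +, but NOT commutative; for finite n>1, n*w = w but w*n stays w*n.
(w+3) * 9 = (w+3) repeated 9 times. Each intermediate +3 is absorbed by the following w; only the last survives: w*9+3.
Result = w*9+3

w*9+3


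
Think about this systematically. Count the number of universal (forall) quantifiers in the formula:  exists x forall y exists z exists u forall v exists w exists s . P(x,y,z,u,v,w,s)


Quantifier prefix: exists x forall y exists z exists u forall v exists w exists s
Mark each quantifier type:
  E U E E U E E
Universal count = 2, Existential count = 5
Asked for universal (forall) quantifiers: 2

2


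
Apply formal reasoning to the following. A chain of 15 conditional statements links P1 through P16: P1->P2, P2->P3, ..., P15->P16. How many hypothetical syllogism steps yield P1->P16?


With 15 implications in a chain connecting 16 propositions:
P1->P2, P2->P3, ..., P15->P16
Steps needed = (number of implications) - 1 = 15 - 1 = 14

14


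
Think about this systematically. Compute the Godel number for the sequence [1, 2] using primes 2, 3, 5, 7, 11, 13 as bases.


Encode each element as an exponent of the corresponding prime:
  2^1 = 2
  3^2 = 9
Product = 2 * 9 = 18

18


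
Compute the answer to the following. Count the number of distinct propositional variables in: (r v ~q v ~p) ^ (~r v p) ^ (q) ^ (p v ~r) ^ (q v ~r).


Identify each variable that appears in the formula.
Variables found: p, q, r
Count = 3

3


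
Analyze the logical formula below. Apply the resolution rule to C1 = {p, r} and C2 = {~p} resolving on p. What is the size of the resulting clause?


Remove p from C1 and ~p from C2.
C1 remainder: {r}
C2 remainder: {}
Union (resolvent): {r}
Resolvent has 1 literal(s).

1


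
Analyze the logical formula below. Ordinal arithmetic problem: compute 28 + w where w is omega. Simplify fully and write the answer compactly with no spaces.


Compute 28 + w.
Ordinal + is associative but NOT commutative; for finite n>0, n + w = w but w + n stays w+n.
Any finite left addend is absorbed by w on the right: 28 + w = w.
Result = w

w


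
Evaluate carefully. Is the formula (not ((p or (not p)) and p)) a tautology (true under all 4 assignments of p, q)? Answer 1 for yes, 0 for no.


Check all 4 assignments:
p=0, q=0: 1
p=0, q=1: 1
p=1, q=0: 0
p=1, q=1: 0
Satisfying count = 2/4.
Tautology iff count = 4: no.

0


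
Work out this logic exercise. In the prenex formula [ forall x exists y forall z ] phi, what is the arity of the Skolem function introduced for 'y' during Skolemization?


Quantifier prefix: forall x exists y forall z
'y' is existentially quantified at position 2.
Universal variables preceding it: x
Skolem function arity = 1

1


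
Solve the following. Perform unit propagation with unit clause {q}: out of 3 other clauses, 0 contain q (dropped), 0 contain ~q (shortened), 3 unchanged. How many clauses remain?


Satisfied (removed): 0
Shortened (remain): 0
Unchanged (remain): 3
Remaining = 0 + 3 = 3

3


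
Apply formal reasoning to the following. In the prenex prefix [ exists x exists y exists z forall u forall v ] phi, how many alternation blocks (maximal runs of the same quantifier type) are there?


Quantifier-type sequence: E E E A A  (A=forall, E=exists)
Group into maximal same-type runs:
  Ex3 | Ax2
Number of blocks = 2

2


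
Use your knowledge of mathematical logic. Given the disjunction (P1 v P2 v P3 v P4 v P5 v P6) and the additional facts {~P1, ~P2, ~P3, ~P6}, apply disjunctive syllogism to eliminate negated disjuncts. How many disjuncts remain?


Original disjuncts (6): P1, P2, P3, P4, P5, P6
Negated (eliminate): ~P1, ~P2, ~P3, ~P6
Remaining disjuncts: P4, P5
Count = 6 - 4 = 2

2


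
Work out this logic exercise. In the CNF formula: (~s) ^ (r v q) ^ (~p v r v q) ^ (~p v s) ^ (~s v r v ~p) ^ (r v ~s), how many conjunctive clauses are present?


A CNF formula is a conjunction of clauses.
Clauses are separated by ^.
Counting the conjuncts: 6 clauses.

6


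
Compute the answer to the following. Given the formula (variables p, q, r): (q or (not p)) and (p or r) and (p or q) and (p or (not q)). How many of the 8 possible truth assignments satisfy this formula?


Evaluate all 8 assignments for p, q, r:
p=0, q=0, r=0: 0
p=0, q=0, r=1: 0
p=0, q=1, r=0: 0
p=0, q=1, r=1: 0
p=1, q=0, r=0: 0
p=1, q=0, r=1: 0
p=1, q=1, r=0: 1
p=1, q=1, r=1: 1
Satisfying count = 2

2


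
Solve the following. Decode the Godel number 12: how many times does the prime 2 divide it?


Factorize 12 by dividing by 2 repeatedly.
Division steps: 2 divides 12 exactly 2 time(s).
Exponent of 2 = 2

2


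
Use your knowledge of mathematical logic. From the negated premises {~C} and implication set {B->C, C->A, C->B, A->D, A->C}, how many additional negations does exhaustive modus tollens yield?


Initial negated facts: {~C}
Apply modus tollens to closure:
  ~C and B->C  =>  ~B
  ~C and A->C  =>  ~A
Final negated: {~A, ~B, ~C}
New negations: {~A, ~B}
Count = 2

2


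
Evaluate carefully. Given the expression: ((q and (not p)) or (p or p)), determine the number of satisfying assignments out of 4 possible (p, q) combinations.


Check all 4 assignments:
p=0, q=0: 0
p=0, q=1: 1
p=1, q=0: 1
p=1, q=1: 1
Count of True = 3

3


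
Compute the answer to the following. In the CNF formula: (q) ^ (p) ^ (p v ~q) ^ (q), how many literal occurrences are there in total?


Counting literals in each clause:
Clause 1: 1 literal(s)
Clause 2: 1 literal(s)
Clause 3: 2 literal(s)
Clause 4: 1 literal(s)
Total = 5

5


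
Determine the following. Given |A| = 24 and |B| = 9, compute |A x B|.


The Cartesian product A x B contains all ordered pairs (a, b).
|A x B| = |A| * |B| = 24 * 9 = 216

216


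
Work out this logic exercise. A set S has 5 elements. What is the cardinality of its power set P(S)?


The power set of a set with n elements has 2^n elements.
|P(S)| = 2^5 = 32

32


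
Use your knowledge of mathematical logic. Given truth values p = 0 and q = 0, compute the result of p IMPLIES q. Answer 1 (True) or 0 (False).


p = 0, q = 0
Operation: p IMPLIES q
Evaluate: 0 IMPLIES 0 = 1

1


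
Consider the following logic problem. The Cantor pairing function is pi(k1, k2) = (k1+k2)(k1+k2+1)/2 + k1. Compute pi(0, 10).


k1 + k2 = 10
(k1+k2)(k1+k2+1)/2 = 10 * 11 / 2 = 55
pi = 55 + 0 = 55

55


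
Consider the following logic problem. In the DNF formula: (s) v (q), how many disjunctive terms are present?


A DNF formula is a disjunction of terms (conjunctions).
Terms are separated by v.
Counting the disjuncts: 2 terms.

2


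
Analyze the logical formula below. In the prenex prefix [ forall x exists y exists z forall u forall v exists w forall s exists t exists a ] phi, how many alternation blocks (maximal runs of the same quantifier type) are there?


Quantifier-type sequence: A E E A A E A E E  (A=forall, E=exists)
Group into maximal same-type runs:
  Ax1 | Ex2 | Ax2 | Ex1 | Ax1 | Ex2
Number of blocks = 6

6


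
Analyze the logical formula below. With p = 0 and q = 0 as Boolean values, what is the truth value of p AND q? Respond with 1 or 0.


p = 0, q = 0
Operation: p AND q
Evaluate: 0 AND 0 = 0

0


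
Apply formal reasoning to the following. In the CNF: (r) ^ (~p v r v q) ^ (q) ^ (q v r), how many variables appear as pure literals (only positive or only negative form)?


Check each variable for pure literal status:
p: pure negative
q: pure positive
r: pure positive
Pure literal count = 3

3


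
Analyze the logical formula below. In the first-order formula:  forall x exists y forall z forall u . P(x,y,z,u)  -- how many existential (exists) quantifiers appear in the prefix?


Quantifier prefix: forall x exists y forall z forall u
Mark each quantifier type:
  U E U U
Universal count = 3, Existential count = 1
Asked for existential (exists) quantifiers: 1

1
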